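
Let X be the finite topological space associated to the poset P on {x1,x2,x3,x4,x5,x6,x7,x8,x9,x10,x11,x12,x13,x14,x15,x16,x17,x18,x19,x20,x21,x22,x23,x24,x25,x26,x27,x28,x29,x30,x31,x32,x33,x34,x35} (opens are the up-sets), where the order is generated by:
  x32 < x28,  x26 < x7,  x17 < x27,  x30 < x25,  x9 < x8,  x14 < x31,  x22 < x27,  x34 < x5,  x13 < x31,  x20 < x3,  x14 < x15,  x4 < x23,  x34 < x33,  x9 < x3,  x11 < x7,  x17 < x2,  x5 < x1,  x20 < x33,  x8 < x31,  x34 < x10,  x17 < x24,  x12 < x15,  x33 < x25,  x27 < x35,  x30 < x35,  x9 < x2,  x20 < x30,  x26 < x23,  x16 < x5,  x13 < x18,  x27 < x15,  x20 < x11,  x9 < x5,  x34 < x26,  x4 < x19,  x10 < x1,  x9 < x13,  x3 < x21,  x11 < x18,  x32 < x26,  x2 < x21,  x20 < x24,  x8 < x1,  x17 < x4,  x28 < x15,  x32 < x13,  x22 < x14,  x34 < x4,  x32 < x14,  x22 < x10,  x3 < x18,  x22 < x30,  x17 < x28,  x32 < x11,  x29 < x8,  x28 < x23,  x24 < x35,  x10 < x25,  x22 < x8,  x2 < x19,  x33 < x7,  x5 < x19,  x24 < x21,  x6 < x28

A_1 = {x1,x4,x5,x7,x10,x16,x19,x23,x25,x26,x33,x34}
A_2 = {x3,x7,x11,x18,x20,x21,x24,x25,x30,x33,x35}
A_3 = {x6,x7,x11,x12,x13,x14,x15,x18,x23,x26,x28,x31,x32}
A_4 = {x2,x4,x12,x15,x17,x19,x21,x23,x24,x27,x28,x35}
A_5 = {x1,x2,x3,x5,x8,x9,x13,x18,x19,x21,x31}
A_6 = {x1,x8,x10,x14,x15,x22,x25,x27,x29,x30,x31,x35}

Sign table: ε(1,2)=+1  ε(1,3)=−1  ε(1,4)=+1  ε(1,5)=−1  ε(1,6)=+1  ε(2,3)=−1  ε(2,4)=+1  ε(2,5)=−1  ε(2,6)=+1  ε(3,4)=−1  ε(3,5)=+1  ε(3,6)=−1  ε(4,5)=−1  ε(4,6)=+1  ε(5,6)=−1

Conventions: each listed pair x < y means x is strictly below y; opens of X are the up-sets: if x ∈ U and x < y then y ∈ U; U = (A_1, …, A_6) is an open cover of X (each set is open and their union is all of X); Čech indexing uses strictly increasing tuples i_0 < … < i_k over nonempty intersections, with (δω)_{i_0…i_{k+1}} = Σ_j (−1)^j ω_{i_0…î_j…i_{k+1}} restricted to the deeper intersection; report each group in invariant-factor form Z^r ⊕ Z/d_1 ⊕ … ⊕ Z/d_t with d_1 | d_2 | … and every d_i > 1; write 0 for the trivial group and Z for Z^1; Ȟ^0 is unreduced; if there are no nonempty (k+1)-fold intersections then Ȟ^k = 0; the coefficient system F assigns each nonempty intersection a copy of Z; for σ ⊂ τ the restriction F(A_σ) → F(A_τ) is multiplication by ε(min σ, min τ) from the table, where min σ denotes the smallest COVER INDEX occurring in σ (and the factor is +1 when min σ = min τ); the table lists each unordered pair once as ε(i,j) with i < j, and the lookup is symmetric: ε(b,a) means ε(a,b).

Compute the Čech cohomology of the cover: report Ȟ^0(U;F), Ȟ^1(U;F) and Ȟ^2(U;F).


Ȟ^0 = Z,  Ȟ^1 = 0,  Ȟ^2 = Z/2

nerve of the cover:
  A12={x7,x25,x33} A13={x7,x23,x26} A14={x4,x19,x23} A15={x1,x5,x19} A16={x1,x10,x25} A23={x7,x11,x18} A24={x21,x24,x35} A25={x3,x18,x21} A26={x25,x30,x35} A34={x12,x15,x23,x28} A35={x13,x18,x31} A36={x14,x15,x31} A45={x2,x19,x21} A46={x15,x27,x35} A56={x1,x8,x31}
  A123={x7} A126={x25} A134={x23} A145={x19} A156={x1} A235={x18} A245={x21} A246={x35} A346={x15} A356={x31}
C dims 6,15,10; δ0: rk 5, SNF 1^5; δ1: rk 10, SNF 1^9·2
Ȟ^0 = (6 − 5) − 0 = 1, so Ȟ^0 ≅ Z
Ȟ^1 = (15 − 10) − 5 = 0, so Ȟ^1 ≅ 0
Ȟ^2 = (10 − 0) − 10 = 0 plus torsion [2], so Ȟ^2 ≅ Z/2


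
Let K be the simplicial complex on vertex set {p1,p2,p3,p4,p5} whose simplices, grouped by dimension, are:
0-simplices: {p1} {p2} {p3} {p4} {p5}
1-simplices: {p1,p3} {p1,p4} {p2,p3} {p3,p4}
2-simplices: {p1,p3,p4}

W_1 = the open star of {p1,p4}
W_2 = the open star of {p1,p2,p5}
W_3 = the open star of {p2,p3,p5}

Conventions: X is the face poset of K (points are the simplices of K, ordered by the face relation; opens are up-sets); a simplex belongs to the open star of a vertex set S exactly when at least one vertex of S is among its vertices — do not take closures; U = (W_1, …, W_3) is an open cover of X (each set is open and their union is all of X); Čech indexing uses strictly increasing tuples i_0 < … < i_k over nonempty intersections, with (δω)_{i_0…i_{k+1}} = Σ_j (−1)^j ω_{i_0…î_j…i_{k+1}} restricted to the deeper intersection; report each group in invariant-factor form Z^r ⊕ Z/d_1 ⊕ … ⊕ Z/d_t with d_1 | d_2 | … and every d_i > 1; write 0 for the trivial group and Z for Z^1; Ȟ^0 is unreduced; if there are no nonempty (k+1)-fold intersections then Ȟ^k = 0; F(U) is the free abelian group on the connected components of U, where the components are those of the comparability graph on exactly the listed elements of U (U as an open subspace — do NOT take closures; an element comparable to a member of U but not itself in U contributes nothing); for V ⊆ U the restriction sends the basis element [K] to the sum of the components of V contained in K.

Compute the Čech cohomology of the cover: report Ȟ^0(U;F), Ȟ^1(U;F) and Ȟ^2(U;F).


Ȟ^0 ≅ Z^2; Ȟ^1 ≅ 0; Ȟ^2 ≅ 0

cover nerve:
  W1={{p1},{p4},{p1,p3},{p1,p4},{p3,p4},{p1,p3,p4}} W2={{p1},{p2},{p5},{p1,p3},{p1,p4},{p2,p3},{p1,p3,p4}} W3={{p2},{p3},{p5},{p1,p3},{p2,p3},{p3,p4},{p1,p3,p4}}
  W12={{p1},{p1,p3},{p1,p4},{p1,p3,p4}} W13={{p1,p3},{p3,p4},{p1,p3,p4}} W23={{p2},{p5},{p1,p3},{p2,p3},{p1,p3,p4}}
  W123={{p1,p3},{p1,p3,p4}}
components per intersection:
  W1: {{p1},{p4},{p1,p3},{p1,p4},{p3,p4},{p1,p3,p4}}
  W2: {{p1},{p1,p3},{p1,p4},{p1,p3,p4}} {{p2},{p2,p3}} {{p5}}
  W3: {{p2},{p3},{p1,p3},{p2,p3},{p3,p4},{p1,p3,p4}} {{p5}}
  W12: {{p1},{p1,p3},{p1,p4},{p1,p3,p4}}
  W13: {{p1,p3},{p3,p4},{p1,p3,p4}}
  W23: {{p2},{p2,p3}} {{p5}} {{p1,p3},{p1,p3,p4}}
  W123: {{p1,p3},{p1,p3,p4}}
C dims 6,5,1; δ0: rk 4, SNF 1^4; δ1: rk 1, SNF 1^1
Ȟ^0: (6−4)−0=2 ⇒ Z^2
Ȟ^1: (5−1)−4=0 ⇒ 0
Ȟ^2: (1−0)−1=0 ⇒ 0


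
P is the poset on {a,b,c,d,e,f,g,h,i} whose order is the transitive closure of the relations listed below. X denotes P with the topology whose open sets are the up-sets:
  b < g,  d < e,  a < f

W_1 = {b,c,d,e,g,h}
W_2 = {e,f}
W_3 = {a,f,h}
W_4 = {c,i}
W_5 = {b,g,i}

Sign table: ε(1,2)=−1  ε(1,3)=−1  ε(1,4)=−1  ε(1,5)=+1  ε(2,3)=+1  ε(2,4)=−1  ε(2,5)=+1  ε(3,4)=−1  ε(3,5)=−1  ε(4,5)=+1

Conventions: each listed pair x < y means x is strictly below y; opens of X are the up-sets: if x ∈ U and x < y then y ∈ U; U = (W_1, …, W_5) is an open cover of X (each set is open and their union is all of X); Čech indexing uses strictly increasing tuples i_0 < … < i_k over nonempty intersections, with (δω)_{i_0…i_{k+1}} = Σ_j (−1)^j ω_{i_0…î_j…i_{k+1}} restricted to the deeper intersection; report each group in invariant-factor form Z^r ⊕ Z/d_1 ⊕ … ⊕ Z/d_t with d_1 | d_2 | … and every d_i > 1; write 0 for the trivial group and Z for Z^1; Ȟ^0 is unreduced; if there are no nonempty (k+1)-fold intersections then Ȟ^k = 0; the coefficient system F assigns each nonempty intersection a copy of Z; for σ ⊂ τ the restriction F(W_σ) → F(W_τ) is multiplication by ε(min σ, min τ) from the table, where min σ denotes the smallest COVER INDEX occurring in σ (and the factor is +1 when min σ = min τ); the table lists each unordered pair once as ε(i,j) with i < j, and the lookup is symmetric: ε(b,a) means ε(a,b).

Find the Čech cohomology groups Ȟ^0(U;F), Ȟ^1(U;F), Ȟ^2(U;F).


Ȟ^0 ≅ 0, Ȟ^1 ≅ Z ⊕ Z/2 and Ȟ^2 ≅ 0

nerve of the cover:
  W12={e} W13={h} W14={c} W15={b,g} W23={f} W45={i}
C dims 5,6; δ0: rk 5, SNF 1^4·2
Ȟ^0 = (5 − 5) − 0 = 0, so Ȟ^0 ≅ 0
Ȟ^1 = (6 − 0) − 5 = 1 plus torsion [2], so Ȟ^1 ≅ Z ⊕ Z/2
Ȟ^2 = (0 − 0) − 0 = 0, so Ȟ^2 ≅ 0


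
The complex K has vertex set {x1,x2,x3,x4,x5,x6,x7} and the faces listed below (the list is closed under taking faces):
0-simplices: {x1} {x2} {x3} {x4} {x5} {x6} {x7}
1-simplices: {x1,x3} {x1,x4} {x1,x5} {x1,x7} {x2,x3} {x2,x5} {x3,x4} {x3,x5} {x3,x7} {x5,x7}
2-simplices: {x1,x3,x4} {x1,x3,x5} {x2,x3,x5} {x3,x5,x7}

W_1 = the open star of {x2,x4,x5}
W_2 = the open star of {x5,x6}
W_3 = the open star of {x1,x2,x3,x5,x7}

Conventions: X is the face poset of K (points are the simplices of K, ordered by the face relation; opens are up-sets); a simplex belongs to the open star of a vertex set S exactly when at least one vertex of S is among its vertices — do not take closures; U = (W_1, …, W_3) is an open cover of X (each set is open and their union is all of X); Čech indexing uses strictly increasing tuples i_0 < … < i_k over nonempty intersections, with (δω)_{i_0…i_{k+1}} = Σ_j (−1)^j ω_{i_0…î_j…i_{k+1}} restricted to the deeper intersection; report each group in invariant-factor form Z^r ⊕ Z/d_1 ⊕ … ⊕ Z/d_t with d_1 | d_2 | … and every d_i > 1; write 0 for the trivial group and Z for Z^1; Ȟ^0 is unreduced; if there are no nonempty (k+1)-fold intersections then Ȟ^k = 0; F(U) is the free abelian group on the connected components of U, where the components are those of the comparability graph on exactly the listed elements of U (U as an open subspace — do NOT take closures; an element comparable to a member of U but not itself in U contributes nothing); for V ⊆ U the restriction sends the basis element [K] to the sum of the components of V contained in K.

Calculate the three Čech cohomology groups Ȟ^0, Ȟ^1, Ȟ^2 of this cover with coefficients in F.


cover nerve:
  W1={{x2},{x4},{x5},{x1,x4},{x1,x5},{x2,x3},{x2,x5},{x3,x4},{x3,x5},{x5,x7},{x1,x3,x4},{x1,x3,x5},{x2,x3,x5},{x3,x5,x7}} W2={{x5},{x6},{x1,x5},{x2,x5},{x3,x5},{x5,x7},{x1,x3,x5},{x2,x3,x5},{x3,x5,x7}} W3={{x1},{x2},{x3},{x5},{x7},{x1,x3},{x1,x4},{x1,x5},{x1,x7},{x2,x3},{x2,x5},{x3,x4},{x3,x5},{x3,x7},{x5,x7},{x1,x3,x4},{x1,x3,x5},{x2,x3,x5},{x3,x5,x7}}
  W12={{x5},{x1,x5},{x2,x5},{x3,x5},{x5,x7},{x1,x3,x5},{x2,x3,x5},{x3,x5,x7}} W13={{x2},{x5},{x1,x4},{x1,x5},{x2,x3},{x2,x5},{x3,x4},{x3,x5},{x5,x7},{x1,x3,x4},{x1,x3,x5},{x2,x3,x5},{x3,x5,x7}} W23={{x5},{x1,x5},{x2,x5},{x3,x5},{x5,x7},{x1,x3,x5},{x2,x3,x5},{x3,x5,x7}}
  W123={{x5},{x1,x5},{x2,x5},{x3,x5},{x5,x7},{x1,x3,x5},{x2,x3,x5},{x3,x5,x7}}
components per intersection:
  W1: {{x2},{x5},{x1,x5},{x2,x3},{x2,x5},{x3,x5},{x5,x7},{x1,x3,x5},{x2,x3,x5},{x3,x5,x7}} {{x4},{x1,x4},{x3,x4},{x1,x3,x4}}
  W2: {{x5},{x1,x5},{x2,x5},{x3,x5},{x5,x7},{x1,x3,x5},{x2,x3,x5},{x3,x5,x7}} {{x6}}
  W3: {{x1},{x2},{x3},{x5},{x7},{x1,x3},{x1,x4},{x1,x5},{x1,x7},{x2,x3},{x2,x5},{x3,x4},{x3,x5},{x3,x7},{x5,x7},{x1,x3,x4},{x1,x3,x5},{x2,x3,x5},{x3,x5,x7}}
  W12: {{x5},{x1,x5},{x2,x5},{x3,x5},{x5,x7},{x1,x3,x5},{x2,x3,x5},{x3,x5,x7}}
  W13: {{x2},{x5},{x1,x5},{x2,x3},{x2,x5},{x3,x5},{x5,x7},{x1,x3,x5},{x2,x3,x5},{x3,x5,x7}} {{x1,x4},{x3,x4},{x1,x3,x4}}
  W23: {{x5},{x1,x5},{x2,x5},{x3,x5},{x5,x7},{x1,x3,x5},{x2,x3,x5},{x3,x5,x7}}
  W123: {{x5},{x1,x5},{x2,x5},{x3,x5},{x5,x7},{x1,x3,x5},{x2,x3,x5},{x3,x5,x7}}
C dims 5,4,1; δ0: rk 3, SNF 1^3; δ1: rk 1, SNF 1^1
Ȟ^0: (5−3)−0=2 ⇒ Z^2
Ȟ^1: (4−1)−3=0 ⇒ 0
Ȟ^2: (1−0)−1=0 ⇒ 0

Ȟ^0 = Z^2; Ȟ^1 = 0; Ȟ^2 = 0


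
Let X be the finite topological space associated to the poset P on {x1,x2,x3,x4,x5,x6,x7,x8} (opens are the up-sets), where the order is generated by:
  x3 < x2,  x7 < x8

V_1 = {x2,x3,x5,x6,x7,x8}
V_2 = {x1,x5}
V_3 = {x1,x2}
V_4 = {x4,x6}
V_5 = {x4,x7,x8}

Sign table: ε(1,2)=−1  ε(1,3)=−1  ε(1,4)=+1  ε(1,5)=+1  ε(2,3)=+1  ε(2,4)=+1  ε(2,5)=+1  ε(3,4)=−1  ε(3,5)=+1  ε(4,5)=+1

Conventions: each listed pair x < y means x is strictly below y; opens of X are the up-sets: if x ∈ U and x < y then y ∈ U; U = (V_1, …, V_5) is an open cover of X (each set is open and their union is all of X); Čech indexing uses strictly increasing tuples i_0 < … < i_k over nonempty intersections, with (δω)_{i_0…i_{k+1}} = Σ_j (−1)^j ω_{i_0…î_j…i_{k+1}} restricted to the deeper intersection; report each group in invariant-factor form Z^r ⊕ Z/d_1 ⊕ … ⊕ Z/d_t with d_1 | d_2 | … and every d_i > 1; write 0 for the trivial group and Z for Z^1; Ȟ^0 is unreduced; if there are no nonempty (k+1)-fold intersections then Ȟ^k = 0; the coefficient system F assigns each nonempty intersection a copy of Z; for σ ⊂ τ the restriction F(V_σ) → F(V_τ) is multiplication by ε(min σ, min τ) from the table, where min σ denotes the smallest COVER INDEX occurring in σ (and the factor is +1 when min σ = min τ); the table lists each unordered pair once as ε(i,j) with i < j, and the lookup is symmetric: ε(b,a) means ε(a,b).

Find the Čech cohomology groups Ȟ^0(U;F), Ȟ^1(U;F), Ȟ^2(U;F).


intersection data:
  V12={x5} V13={x2} V14={x6} V15={x7,x8} V23={x1} V45={x4}
C dims 5,6; δ0: rk 4, SNF 1^4
Ȟ^0 = (5 − 4) − 0 = 1, so Ȟ^0 ≅ Z
Ȟ^1 = (6 − 0) − 4 = 2, so Ȟ^1 ≅ Z^2
Ȟ^2 = (0 − 0) − 0 = 0, so Ȟ^2 ≅ 0

Ȟ^0(U;F) ≅ Z,  Ȟ^1(U;F) ≅ Z^2,  Ȟ^2(U;F) ≅ 0


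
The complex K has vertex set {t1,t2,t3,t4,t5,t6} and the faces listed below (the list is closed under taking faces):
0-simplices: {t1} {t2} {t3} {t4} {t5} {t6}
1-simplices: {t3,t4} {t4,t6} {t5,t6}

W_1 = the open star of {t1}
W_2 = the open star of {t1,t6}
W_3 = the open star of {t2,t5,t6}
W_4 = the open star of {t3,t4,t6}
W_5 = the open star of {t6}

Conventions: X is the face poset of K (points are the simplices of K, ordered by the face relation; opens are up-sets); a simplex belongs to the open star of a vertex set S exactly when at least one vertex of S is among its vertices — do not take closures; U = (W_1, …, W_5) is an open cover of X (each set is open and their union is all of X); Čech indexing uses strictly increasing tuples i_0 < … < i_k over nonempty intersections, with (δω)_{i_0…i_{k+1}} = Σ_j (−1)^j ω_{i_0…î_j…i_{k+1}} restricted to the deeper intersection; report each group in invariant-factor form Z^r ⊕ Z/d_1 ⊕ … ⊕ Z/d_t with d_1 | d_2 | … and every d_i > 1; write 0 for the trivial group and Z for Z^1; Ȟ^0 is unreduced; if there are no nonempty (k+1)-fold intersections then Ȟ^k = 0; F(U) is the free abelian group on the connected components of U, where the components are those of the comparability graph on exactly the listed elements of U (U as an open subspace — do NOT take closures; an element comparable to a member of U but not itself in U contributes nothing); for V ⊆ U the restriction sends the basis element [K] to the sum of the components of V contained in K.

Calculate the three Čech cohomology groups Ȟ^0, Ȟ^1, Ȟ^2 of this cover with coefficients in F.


Ȟ^0 ≅ Z^3, Ȟ^1 ≅ 0 and Ȟ^2 ≅ 0

nonempty intersections:
  W1={{t1}} W2={{t1},{t6},{t4,t6},{t5,t6}} W3={{t2},{t5},{t6},{t4,t6},{t5,t6}} W4={{t3},{t4},{t6},{t3,t4},{t4,t6},{t5,t6}} W5={{t6},{t4,t6},{t5,t6}}
  W12={{t1}} W23={{t6},{t4,t6},{t5,t6}} W24={{t6},{t4,t6},{t5,t6}} W25={{t6},{t4,t6},{t5,t6}} W34={{t6},{t4,t6},{t5,t6}} W35={{t6},{t4,t6},{t5,t6}} W45={{t6},{t4,t6},{t5,t6}}
  W234={{t6},{t4,t6},{t5,t6}} W235={{t6},{t4,t6},{t5,t6}} W245={{t6},{t4,t6},{t5,t6}} W345={{t6},{t4,t6},{t5,t6}}
  W2345={{t6},{t4,t6},{t5,t6}}
components per intersection:
  W1: {{t1}}
  W2: {{t1}} {{t6},{t4,t6},{t5,t6}}
  W3: {{t2}} {{t5},{t6},{t4,t6},{t5,t6}}
  W4: {{t3},{t4},{t6},{t3,t4},{t4,t6},{t5,t6}}
  W5: {{t6},{t4,t6},{t5,t6}}
  W12: {{t1}}
  W23: {{t6},{t4,t6},{t5,t6}}
  W24: {{t6},{t4,t6},{t5,t6}}
  W25: {{t6},{t4,t6},{t5,t6}}
  W34: {{t6},{t4,t6},{t5,t6}}
  W35: {{t6},{t4,t6},{t5,t6}}
  W45: {{t6},{t4,t6},{t5,t6}}
  W234: {{t6},{t4,t6},{t5,t6}}
  W235: {{t6},{t4,t6},{t5,t6}}
  W245: {{t6},{t4,t6},{t5,t6}}
  W345: {{t6},{t4,t6},{t5,t6}}
  W2345: {{t6},{t4,t6},{t5,t6}}
C dims 7,7,4,1; δ0: rk 4, SNF 1^4; δ1: rk 3, SNF 1^3; δ2: rk 1, SNF 1^1
Ȟ^0: (7−4)−0=3 ⇒ Z^3
Ȟ^1: (7−3)−4=0 ⇒ 0
Ȟ^2: (4−1)−3=0 ⇒ 0


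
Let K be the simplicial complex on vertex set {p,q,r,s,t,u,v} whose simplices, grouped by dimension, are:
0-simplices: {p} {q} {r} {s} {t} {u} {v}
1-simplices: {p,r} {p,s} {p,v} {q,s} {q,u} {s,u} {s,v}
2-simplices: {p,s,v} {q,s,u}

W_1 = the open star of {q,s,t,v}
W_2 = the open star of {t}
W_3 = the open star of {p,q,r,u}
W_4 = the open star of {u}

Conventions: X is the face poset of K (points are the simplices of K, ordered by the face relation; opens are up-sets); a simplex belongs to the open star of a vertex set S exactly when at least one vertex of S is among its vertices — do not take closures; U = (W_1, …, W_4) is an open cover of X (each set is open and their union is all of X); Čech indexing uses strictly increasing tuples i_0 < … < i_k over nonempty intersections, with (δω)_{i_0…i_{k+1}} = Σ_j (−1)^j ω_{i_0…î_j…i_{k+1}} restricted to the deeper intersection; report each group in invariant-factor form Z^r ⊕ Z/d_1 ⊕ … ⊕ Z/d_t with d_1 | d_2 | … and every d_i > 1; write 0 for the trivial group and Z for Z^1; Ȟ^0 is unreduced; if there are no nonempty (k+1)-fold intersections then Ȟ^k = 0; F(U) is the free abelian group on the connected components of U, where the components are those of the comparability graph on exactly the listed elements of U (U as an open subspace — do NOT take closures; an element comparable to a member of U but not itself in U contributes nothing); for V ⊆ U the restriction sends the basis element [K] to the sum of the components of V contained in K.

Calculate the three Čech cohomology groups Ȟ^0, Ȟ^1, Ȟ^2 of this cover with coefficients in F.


cover nerve:
  W1={{q},{s},{t},{v},{p,s},{p,v},{q,s},{q,u},{s,u},{s,v},{p,s,v},{q,s,u}} W2={{t}} W3={{p},{q},{r},{u},{p,r},{p,s},{p,v},{q,s},{q,u},{s,u},{p,s,v},{q,s,u}} W4={{u},{q,u},{s,u},{q,s,u}}
  W12={{t}} W13={{q},{p,s},{p,v},{q,s},{q,u},{s,u},{p,s,v},{q,s,u}} W14={{q,u},{s,u},{q,s,u}} W34={{u},{q,u},{s,u},{q,s,u}}
  W134={{q,u},{s,u},{q,s,u}}
components per intersection:
  W1: {{q},{s},{v},{p,s},{p,v},{q,s},{q,u},{s,u},{s,v},{p,s,v},{q,s,u}} {{t}}
  W2: {{t}}
  W3: {{p},{r},{p,r},{p,s},{p,v},{p,s,v}} {{q},{u},{q,s},{q,u},{s,u},{q,s,u}}
  W4: {{u},{q,u},{s,u},{q,s,u}}
  W12: {{t}}
  W13: {{q},{q,s},{q,u},{s,u},{q,s,u}} {{p,s},{p,v},{p,s,v}}
  W14: {{q,u},{s,u},{q,s,u}}
  W34: {{u},{q,u},{s,u},{q,s,u}}
  W134: {{q,u},{s,u},{q,s,u}}
C dims 6,5,1; δ0: rk 4, SNF 1^4; δ1: rk 1, SNF 1^1
Ȟ^0: (6−4)−0=2 ⇒ Z^2
Ȟ^1: (5−1)−4=0 ⇒ 0
Ȟ^2: (1−0)−1=0 ⇒ 0

Ȟ^0 = Z^2, Ȟ^1 = 0 and Ȟ^2 = 0


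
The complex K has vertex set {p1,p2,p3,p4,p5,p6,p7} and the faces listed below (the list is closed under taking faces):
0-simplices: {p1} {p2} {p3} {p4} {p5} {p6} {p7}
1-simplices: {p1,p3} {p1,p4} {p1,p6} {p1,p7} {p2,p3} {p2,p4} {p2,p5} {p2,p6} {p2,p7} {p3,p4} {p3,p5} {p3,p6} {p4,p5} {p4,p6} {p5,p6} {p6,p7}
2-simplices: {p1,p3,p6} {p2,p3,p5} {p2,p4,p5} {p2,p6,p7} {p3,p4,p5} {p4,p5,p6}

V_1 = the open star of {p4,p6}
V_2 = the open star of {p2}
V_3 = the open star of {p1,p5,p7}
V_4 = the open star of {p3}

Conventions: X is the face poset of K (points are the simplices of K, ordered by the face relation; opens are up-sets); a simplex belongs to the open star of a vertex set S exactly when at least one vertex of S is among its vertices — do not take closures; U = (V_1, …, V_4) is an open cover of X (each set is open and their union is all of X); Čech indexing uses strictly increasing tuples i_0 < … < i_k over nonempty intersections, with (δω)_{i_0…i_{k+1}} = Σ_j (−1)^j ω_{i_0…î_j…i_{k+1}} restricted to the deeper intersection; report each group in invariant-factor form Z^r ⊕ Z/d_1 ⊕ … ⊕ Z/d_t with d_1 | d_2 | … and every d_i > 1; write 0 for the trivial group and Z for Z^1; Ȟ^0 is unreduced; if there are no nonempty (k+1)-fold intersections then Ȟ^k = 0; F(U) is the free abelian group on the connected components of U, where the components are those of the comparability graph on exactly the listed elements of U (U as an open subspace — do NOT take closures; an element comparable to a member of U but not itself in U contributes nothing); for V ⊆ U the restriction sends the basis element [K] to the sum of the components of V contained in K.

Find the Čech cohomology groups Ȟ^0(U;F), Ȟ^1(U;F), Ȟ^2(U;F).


Ȟ^0(U;F) ≅ Z; Ȟ^1(U;F) ≅ Z^4; Ȟ^2(U;F) ≅ 0

nerve simplices:
  V1={{p4},{p6},{p1,p4},{p1,p6},{p2,p4},{p2,p6},{p3,p4},{p3,p6},{p4,p5},{p4,p6},{p5,p6},{p6,p7},{p1,p3,p6},{p2,p4,p5},{p2,p6,p7},{p3,p4,p5},{p4,p5,p6}} V2={{p2},{p2,p3},{p2,p4},{p2,p5},{p2,p6},{p2,p7},{p2,p3,p5},{p2,p4,p5},{p2,p6,p7}} V3={{p1},{p5},{p7},{p1,p3},{p1,p4},{p1,p6},{p1,p7},{p2,p5},{p2,p7},{p3,p5},{p4,p5},{p5,p6},{p6,p7},{p1,p3,p6},{p2,p3,p5},{p2,p4,p5},{p2,p6,p7},{p3,p4,p5},{p4,p5,p6}} V4={{p3},{p1,p3},{p2,p3},{p3,p4},{p3,p5},{p3,p6},{p1,p3,p6},{p2,p3,p5},{p3,p4,p5}}
  V12={{p2,p4},{p2,p6},{p2,p4,p5},{p2,p6,p7}} V13={{p1,p4},{p1,p6},{p4,p5},{p5,p6},{p6,p7},{p1,p3,p6},{p2,p4,p5},{p2,p6,p7},{p3,p4,p5},{p4,p5,p6}} V14={{p3,p4},{p3,p6},{p1,p3,p6},{p3,p4,p5}} V23={{p2,p5},{p2,p7},{p2,p3,p5},{p2,p4,p5},{p2,p6,p7}} V24={{p2,p3},{p2,p3,p5}} V34={{p1,p3},{p3,p5},{p1,p3,p6},{p2,p3,p5},{p3,p4,p5}}
  V123={{p2,p4,p5},{p2,p6,p7}} V134={{p1,p3,p6},{p3,p4,p5}} V234={{p2,p3,p5}}
components per intersection:
  V1: {{p4},{p6},{p1,p4},{p1,p6},{p2,p4},{p2,p6},{p3,p4},{p3,p6},{p4,p5},{p4,p6},{p5,p6},{p6,p7},{p1,p3,p6},{p2,p4,p5},{p2,p6,p7},{p3,p4,p5},{p4,p5,p6}}
  V2: {{p2},{p2,p3},{p2,p4},{p2,p5},{p2,p6},{p2,p7},{p2,p3,p5},{p2,p4,p5},{p2,p6,p7}}
  V3: {{p1},{p7},{p1,p3},{p1,p4},{p1,p6},{p1,p7},{p2,p7},{p6,p7},{p1,p3,p6},{p2,p6,p7}} {{p5},{p2,p5},{p3,p5},{p4,p5},{p5,p6},{p2,p3,p5},{p2,p4,p5},{p3,p4,p5},{p4,p5,p6}}
  V4: {{p3},{p1,p3},{p2,p3},{p3,p4},{p3,p5},{p3,p6},{p1,p3,p6},{p2,p3,p5},{p3,p4,p5}}
  V12: {{p2,p4},{p2,p4,p5}} {{p2,p6},{p2,p6,p7}}
  V13: {{p1,p4}} {{p1,p6},{p1,p3,p6}} {{p4,p5},{p5,p6},{p2,p4,p5},{p3,p4,p5},{p4,p5,p6}} {{p6,p7},{p2,p6,p7}}
  V14: {{p3,p4},{p3,p4,p5}} {{p3,p6},{p1,p3,p6}}
  V23: {{p2,p5},{p2,p3,p5},{p2,p4,p5}} {{p2,p7},{p2,p6,p7}}
  V24: {{p2,p3},{p2,p3,p5}}
  V34: {{p1,p3},{p1,p3,p6}} {{p3,p5},{p2,p3,p5},{p3,p4,p5}}
  V123: {{p2,p4,p5}} {{p2,p6,p7}}
  V134: {{p1,p3,p6}} {{p3,p4,p5}}
  V234: {{p2,p3,p5}}
C dims 5,13,5; δ0: rk 4, SNF 1^4; δ1: rk 5, SNF 1^5
degree 0: 5−4−0 = 1 → Ȟ^0 ≅ Z
degree 1: 13−5−4 = 4 → Ȟ^1 ≅ Z^4
degree 2: 5−0−5 = 0 → Ȟ^2 ≅ 0


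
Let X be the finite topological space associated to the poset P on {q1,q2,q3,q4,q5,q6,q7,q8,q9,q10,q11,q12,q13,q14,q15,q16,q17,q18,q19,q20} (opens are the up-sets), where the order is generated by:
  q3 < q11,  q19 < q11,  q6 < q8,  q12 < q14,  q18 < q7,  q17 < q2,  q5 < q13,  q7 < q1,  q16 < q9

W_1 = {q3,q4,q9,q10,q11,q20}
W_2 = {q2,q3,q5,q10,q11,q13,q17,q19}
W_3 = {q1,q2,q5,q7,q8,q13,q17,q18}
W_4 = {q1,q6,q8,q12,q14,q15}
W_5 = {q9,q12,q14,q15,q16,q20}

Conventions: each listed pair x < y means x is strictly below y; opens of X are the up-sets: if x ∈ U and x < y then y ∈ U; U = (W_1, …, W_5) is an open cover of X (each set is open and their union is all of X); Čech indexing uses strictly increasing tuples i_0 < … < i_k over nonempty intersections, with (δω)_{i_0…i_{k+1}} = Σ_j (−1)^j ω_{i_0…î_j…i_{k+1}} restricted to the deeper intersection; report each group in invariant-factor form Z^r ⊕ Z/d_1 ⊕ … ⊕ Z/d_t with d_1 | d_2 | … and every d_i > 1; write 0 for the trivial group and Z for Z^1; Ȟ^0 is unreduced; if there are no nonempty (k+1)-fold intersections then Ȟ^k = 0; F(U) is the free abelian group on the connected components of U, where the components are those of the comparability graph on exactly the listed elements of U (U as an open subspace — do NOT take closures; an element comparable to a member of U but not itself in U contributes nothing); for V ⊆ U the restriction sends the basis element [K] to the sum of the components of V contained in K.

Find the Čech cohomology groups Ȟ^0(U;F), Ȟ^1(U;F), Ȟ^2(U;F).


Ȟ^0(U;F) ≅ Z^11; Ȟ^1(U;F) ≅ 0; Ȟ^2(U;F) ≅ 0

nonempty overlaps:
  W12={q3,q10,q11} W15={q9,q20} W23={q2,q5,q13,q17} W34={q1,q8} W45={q12,q14,q15}
components per intersection:
  W1: {q3,q11} {q4} {q9} {q10} {q20}
  W2: {q2,q17} {q3,q11,q19} {q5,q13} {q10}
  W3: {q1,q7,q18} {q2,q17} {q5,q13} {q8}
  W4: {q1} {q6,q8} {q12,q14} {q15}
  W5: {q9,q16} {q12,q14} {q15} {q20}
  W12: {q3,q11} {q10}
  W15: {q9} {q20}
  W23: {q2,q17} {q5,q13}
  W34: {q1} {q8}
  W45: {q12,q14} {q15}
C dims 21,10; δ0: rk 10, SNF 1^10
degree 0: 21−10−0 = 11 → Ȟ^0 ≅ Z^11
degree 1: 10−0−10 = 0 → Ȟ^1 ≅ 0
degree 2: 0−0−0 = 0 → Ȟ^2 ≅ 0


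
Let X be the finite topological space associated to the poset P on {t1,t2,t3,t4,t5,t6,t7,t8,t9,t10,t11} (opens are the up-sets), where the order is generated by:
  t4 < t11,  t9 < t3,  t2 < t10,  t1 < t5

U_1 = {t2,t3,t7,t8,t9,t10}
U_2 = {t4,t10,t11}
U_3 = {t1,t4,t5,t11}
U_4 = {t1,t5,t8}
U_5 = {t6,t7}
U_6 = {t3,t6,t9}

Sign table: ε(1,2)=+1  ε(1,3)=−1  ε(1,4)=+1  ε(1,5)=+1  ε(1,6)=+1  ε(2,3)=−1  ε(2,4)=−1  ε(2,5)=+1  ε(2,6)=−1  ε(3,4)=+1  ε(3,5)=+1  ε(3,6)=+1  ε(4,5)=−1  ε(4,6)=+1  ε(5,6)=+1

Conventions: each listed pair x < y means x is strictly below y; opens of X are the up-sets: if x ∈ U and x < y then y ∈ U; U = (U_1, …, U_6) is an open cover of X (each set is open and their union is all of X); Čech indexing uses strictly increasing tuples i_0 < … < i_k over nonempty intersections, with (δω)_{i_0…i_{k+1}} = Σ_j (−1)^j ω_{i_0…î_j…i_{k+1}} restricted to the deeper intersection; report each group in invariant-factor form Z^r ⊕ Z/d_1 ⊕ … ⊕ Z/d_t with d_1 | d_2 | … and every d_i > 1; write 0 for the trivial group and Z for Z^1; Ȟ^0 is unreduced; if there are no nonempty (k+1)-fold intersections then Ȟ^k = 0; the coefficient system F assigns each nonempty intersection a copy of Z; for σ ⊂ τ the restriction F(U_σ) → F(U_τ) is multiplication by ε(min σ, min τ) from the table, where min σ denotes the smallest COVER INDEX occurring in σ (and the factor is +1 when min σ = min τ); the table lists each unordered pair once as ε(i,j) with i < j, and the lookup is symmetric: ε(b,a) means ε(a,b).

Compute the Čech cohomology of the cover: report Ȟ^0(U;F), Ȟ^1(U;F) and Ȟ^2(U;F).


Ȟ^0 ≅ 0; Ȟ^1 ≅ Z ⊕ Z/2; Ȟ^2 ≅ 0

intersection data:
  U12={t10} U14={t8} U15={t7} U16={t3,t9} U23={t4,t11} U34={t1,t5} U56={t6}
C dims 6,7; δ0: rk 6, SNF 1^5·2
Ȟ^0 = (6 − 6) − 0 = 0, so Ȟ^0 ≅ 0
Ȟ^1 = (7 − 0) − 6 = 1 plus torsion [2], so Ȟ^1 ≅ Z ⊕ Z/2
Ȟ^2 = (0 − 0) − 0 = 0, so Ȟ^2 ≅ 0


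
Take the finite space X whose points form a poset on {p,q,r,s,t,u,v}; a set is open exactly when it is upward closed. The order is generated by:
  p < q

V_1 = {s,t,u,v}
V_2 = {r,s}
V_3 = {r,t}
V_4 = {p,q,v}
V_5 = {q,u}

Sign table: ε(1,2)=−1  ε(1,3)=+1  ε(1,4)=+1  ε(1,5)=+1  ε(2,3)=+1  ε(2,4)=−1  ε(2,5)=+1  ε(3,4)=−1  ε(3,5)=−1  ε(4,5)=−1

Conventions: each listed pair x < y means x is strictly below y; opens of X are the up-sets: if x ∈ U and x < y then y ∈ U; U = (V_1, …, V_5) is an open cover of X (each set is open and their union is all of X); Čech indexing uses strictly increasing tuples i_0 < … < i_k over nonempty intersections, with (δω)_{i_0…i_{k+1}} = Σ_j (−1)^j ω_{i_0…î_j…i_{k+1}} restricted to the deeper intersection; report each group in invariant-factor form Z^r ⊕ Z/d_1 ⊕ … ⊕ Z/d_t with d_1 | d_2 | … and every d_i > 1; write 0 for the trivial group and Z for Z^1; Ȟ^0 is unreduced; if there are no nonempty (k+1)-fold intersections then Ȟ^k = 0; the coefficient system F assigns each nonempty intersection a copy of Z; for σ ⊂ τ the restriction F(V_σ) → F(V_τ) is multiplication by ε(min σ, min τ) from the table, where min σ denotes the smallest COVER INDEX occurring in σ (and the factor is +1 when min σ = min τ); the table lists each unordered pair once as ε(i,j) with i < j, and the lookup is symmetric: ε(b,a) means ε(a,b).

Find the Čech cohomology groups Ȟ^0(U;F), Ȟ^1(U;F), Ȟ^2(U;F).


cover nerve:
  V12={s} V13={t} V14={v} V15={u} V23={r} V45={q}
C dims 5,6; δ0: rk 5, SNF 1^4·2
Ȟ^0: (5−5)−0=0 ⇒ 0
Ȟ^1: (6−0)−5=1 plus torsion [2] ⇒ Z ⊕ Z/2
Ȟ^2: (0−0)−0=0 ⇒ 0

Ȟ^0 = 0, Ȟ^1 = Z ⊕ Z/2 and Ȟ^2 = 0


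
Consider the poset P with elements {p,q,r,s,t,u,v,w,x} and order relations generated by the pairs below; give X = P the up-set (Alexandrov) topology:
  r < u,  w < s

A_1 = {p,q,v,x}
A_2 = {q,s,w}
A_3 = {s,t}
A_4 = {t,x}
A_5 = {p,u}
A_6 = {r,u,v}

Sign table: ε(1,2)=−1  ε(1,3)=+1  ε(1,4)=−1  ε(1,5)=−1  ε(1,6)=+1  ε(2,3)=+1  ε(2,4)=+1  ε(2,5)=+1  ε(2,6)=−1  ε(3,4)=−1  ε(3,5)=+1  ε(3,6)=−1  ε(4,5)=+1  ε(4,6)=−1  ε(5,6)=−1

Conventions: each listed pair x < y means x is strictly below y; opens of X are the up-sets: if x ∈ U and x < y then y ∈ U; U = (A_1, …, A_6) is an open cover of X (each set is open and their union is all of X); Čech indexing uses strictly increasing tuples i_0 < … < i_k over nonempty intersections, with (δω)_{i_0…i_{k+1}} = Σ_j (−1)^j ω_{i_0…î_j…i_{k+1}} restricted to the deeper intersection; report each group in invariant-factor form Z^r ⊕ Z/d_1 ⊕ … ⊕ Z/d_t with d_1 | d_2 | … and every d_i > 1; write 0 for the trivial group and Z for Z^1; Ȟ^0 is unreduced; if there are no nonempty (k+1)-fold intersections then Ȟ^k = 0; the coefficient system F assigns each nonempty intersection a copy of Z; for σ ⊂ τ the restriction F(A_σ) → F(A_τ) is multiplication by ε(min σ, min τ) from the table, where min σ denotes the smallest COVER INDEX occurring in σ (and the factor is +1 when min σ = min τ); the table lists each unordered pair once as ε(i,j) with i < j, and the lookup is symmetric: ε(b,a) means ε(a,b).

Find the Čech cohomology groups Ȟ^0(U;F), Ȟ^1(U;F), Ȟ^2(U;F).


nerve of the cover:
  A12={q} A14={x} A15={p} A16={v} A23={s} A34={t} A56={u}
C dims 6,7; δ0: rk 6, SNF 1^5·2
Ȟ^0 = (6 − 6) − 0 = 0, so Ȟ^0 ≅ 0
Ȟ^1 = (7 − 0) − 6 = 1 plus torsion [2], so Ȟ^1 ≅ Z ⊕ Z/2
Ȟ^2 = (0 − 0) − 0 = 0, so Ȟ^2 ≅ 0

Ȟ^0 = 0, Ȟ^1 = Z ⊕ Z/2, Ȟ^2 = 0


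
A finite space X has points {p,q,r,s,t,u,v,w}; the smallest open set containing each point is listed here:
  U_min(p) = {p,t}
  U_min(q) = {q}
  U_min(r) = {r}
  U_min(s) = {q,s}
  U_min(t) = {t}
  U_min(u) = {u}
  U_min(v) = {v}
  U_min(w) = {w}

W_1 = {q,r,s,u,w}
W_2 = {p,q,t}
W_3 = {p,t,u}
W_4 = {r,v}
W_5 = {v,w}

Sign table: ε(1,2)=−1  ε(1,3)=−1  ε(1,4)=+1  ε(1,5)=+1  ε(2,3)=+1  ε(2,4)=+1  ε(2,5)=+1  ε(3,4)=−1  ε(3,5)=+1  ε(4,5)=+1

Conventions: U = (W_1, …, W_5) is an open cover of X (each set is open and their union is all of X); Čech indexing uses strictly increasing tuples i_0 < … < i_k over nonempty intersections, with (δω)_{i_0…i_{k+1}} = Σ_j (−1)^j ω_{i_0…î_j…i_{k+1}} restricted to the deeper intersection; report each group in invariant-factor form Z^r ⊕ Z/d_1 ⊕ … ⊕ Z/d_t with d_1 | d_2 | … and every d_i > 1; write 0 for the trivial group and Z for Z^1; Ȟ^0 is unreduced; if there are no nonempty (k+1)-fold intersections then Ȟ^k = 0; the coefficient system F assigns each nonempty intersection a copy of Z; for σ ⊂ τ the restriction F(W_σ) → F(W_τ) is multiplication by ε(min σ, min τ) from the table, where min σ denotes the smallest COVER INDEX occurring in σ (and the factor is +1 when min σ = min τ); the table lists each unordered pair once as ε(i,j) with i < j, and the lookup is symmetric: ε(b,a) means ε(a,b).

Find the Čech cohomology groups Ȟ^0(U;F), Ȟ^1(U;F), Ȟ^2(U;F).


Ȟ^0 ≅ Z,  Ȟ^1 ≅ Z^2,  Ȟ^2 ≅ 0

nonempty overlaps:
  W12={q} W13={u} W14={r} W15={w} W23={p,t} W45={v}
C dims 5,6; δ0: rk 4, SNF 1^4
degree 0: 5−4−0 = 1 → Ȟ^0 ≅ Z
degree 1: 6−0−4 = 2 → Ȟ^1 ≅ Z^2
degree 2: 0−0−0 = 0 → Ȟ^2 ≅ 0


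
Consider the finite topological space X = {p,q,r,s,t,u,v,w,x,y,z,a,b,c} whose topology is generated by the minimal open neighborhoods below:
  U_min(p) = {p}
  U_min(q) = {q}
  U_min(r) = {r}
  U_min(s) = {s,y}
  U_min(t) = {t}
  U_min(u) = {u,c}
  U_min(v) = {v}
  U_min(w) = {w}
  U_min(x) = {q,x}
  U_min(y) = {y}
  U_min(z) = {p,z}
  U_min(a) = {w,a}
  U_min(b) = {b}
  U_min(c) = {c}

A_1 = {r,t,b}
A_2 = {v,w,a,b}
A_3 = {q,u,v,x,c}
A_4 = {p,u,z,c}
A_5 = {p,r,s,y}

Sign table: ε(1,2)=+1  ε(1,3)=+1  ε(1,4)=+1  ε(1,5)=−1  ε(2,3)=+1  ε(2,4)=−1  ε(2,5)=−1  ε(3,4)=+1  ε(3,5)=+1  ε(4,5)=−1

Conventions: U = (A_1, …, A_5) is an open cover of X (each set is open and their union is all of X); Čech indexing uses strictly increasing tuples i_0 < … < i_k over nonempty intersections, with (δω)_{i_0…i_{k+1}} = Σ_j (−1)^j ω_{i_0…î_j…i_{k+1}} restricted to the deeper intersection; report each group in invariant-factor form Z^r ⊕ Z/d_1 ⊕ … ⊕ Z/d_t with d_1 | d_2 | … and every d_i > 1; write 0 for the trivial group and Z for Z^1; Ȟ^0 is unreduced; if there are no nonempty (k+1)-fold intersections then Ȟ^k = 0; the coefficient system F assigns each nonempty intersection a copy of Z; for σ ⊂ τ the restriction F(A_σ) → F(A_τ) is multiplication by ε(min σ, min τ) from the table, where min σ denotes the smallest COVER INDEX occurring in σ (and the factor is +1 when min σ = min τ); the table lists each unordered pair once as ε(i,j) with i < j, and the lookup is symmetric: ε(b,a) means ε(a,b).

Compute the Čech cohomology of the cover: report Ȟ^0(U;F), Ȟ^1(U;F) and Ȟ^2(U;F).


nonempty overlaps:
  A12={b} A15={r} A23={v} A34={u,c} A45={p}
C dims 5,5; δ0: rk 4, SNF 1^4
degree 0: 5−4−0 = 1 → Ȟ^0 ≅ Z
degree 1: 5−0−4 = 1 → Ȟ^1 ≅ Z
degree 2: 0−0−0 = 0 → Ȟ^2 ≅ 0

Ȟ^0(U;F) ≅ Z, Ȟ^1(U;F) ≅ Z, Ȟ^2(U;F) ≅ 0


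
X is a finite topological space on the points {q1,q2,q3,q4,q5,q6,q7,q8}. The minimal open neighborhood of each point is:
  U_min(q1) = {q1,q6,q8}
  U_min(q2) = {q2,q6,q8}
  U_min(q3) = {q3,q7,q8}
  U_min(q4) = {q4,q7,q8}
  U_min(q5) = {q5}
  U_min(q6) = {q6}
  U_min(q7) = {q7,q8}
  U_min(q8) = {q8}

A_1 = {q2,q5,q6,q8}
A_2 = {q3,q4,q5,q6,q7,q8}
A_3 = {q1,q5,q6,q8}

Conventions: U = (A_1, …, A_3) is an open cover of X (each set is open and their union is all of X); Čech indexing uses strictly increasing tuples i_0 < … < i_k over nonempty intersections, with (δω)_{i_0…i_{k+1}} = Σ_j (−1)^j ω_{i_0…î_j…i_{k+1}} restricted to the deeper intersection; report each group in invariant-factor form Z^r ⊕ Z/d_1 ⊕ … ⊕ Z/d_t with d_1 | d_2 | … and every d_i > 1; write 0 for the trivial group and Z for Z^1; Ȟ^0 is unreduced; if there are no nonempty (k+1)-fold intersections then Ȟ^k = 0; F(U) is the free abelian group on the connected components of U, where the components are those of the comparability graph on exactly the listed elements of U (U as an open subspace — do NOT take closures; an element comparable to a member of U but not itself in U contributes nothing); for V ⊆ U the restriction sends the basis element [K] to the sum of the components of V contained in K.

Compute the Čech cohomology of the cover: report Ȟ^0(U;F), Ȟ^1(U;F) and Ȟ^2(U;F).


intersection data:
  A12={q5,q6,q8} A13={q5,q6,q8} A23={q5,q6,q8}
  A123={q5,q6,q8}
components per intersection:
  A1: {q2,q6,q8} {q5}
  A2: {q3,q4,q7,q8} {q5} {q6}
  A3: {q1,q6,q8} {q5}
  A12: {q5} {q6} {q8}
  A13: {q5} {q6} {q8}
  A23: {q5} {q6} {q8}
  A123: {q5} {q6} {q8}
C dims 7,9,3; δ0: rk 5, SNF 1^5; δ1: rk 3, SNF 1^3
Ȟ^0 = (7 − 5) − 0 = 2, so Ȟ^0 ≅ Z^2
Ȟ^1 = (9 − 3) − 5 = 1, so Ȟ^1 ≅ Z
Ȟ^2 = (3 − 0) − 3 = 0, so Ȟ^2 ≅ 0

Ȟ^0(U;F) ≅ Z^2, Ȟ^1(U;F) ≅ Z and Ȟ^2(U;F) ≅ 0


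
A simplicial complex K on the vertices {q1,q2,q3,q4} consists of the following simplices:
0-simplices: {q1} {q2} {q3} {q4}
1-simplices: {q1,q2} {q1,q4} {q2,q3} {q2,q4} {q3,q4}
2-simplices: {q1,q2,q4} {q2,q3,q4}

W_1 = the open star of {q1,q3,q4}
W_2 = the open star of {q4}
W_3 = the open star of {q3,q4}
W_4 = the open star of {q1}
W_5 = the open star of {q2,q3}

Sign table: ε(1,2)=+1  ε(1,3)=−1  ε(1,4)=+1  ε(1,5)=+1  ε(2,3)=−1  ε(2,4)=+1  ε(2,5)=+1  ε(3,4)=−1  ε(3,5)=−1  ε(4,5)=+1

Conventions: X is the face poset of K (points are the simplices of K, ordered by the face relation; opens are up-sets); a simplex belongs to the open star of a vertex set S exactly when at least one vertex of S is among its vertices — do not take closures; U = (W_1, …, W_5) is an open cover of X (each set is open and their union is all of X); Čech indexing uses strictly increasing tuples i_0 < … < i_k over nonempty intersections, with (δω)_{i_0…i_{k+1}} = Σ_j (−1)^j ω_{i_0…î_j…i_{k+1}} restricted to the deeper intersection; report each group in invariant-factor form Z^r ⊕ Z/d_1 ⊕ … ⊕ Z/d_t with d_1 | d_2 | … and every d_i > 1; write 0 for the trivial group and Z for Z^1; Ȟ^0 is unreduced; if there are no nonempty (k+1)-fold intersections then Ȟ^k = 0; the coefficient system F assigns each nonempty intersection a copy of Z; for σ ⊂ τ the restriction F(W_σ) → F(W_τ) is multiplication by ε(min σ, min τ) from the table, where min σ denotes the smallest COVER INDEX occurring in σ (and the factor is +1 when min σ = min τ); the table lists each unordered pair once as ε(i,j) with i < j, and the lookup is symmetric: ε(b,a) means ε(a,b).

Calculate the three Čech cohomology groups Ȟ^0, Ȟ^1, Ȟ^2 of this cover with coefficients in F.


cover nerve:
  W1={{q1},{q3},{q4},{q1,q2},{q1,q4},{q2,q3},{q2,q4},{q3,q4},{q1,q2,q4},{q2,q3,q4}} W2={{q4},{q1,q4},{q2,q4},{q3,q4},{q1,q2,q4},{q2,q3,q4}} W3={{q3},{q4},{q1,q4},{q2,q3},{q2,q4},{q3,q4},{q1,q2,q4},{q2,q3,q4}} W4={{q1},{q1,q2},{q1,q4},{q1,q2,q4}} W5={{q2},{q3},{q1,q2},{q2,q3},{q2,q4},{q3,q4},{q1,q2,q4},{q2,q3,q4}}
  W12={{q4},{q1,q4},{q2,q4},{q3,q4},{q1,q2,q4},{q2,q3,q4}} W13={{q3},{q4},{q1,q4},{q2,q3},{q2,q4},{q3,q4},{q1,q2,q4},{q2,q3,q4}} W14={{q1},{q1,q2},{q1,q4},{q1,q2,q4}} W15={{q3},{q1,q2},{q2,q3},{q2,q4},{q3,q4},{q1,q2,q4},{q2,q3,q4}} W23={{q4},{q1,q4},{q2,q4},{q3,q4},{q1,q2,q4},{q2,q3,q4}} W24={{q1,q4},{q1,q2,q4}} W25={{q2,q4},{q3,q4},{q1,q2,q4},{q2,q3,q4}} W34={{q1,q4},{q1,q2,q4}} W35={{q3},{q2,q3},{q2,q4},{q3,q4},{q1,q2,q4},{q2,q3,q4}} W45={{q1,q2},{q1,q2,q4}}
  W123={{q4},{q1,q4},{q2,q4},{q3,q4},{q1,q2,q4},{q2,q3,q4}} W124={{q1,q4},{q1,q2,q4}} W125={{q2,q4},{q3,q4},{q1,q2,q4},{q2,q3,q4}} W134={{q1,q4},{q1,q2,q4}} W135={{q3},{q2,q3},{q2,q4},{q3,q4},{q1,q2,q4},{q2,q3,q4}} W145={{q1,q2},{q1,q2,q4}} W234={{q1,q4},{q1,q2,q4}} W235={{q2,q4},{q3,q4},{q1,q2,q4},{q2,q3,q4}} W245={{q1,q2,q4}} W345={{q1,q2,q4}}
  W1234={{q1,q4},{q1,q2,q4}} W1235={{q2,q4},{q3,q4},{q1,q2,q4},{q2,q3,q4}} W1245={{q1,q2,q4}} W1345={{q1,q2,q4}} W2345={{q1,q2,q4}}
  W12345={{q1,q2,q4}}
C dims 5,10,10,5; δ0: rk 4, SNF 1^4; δ1: rk 6, SNF 1^6; δ2: rk 4, SNF 1^4
Ȟ^0: (5−4)−0=1 ⇒ Z
Ȟ^1: (10−6)−4=0 ⇒ 0
Ȟ^2: (10−4)−6=0 ⇒ 0

Ȟ^0(U;F) ≅ Z, Ȟ^1(U;F) ≅ 0 and Ȟ^2(U;F) ≅ 0


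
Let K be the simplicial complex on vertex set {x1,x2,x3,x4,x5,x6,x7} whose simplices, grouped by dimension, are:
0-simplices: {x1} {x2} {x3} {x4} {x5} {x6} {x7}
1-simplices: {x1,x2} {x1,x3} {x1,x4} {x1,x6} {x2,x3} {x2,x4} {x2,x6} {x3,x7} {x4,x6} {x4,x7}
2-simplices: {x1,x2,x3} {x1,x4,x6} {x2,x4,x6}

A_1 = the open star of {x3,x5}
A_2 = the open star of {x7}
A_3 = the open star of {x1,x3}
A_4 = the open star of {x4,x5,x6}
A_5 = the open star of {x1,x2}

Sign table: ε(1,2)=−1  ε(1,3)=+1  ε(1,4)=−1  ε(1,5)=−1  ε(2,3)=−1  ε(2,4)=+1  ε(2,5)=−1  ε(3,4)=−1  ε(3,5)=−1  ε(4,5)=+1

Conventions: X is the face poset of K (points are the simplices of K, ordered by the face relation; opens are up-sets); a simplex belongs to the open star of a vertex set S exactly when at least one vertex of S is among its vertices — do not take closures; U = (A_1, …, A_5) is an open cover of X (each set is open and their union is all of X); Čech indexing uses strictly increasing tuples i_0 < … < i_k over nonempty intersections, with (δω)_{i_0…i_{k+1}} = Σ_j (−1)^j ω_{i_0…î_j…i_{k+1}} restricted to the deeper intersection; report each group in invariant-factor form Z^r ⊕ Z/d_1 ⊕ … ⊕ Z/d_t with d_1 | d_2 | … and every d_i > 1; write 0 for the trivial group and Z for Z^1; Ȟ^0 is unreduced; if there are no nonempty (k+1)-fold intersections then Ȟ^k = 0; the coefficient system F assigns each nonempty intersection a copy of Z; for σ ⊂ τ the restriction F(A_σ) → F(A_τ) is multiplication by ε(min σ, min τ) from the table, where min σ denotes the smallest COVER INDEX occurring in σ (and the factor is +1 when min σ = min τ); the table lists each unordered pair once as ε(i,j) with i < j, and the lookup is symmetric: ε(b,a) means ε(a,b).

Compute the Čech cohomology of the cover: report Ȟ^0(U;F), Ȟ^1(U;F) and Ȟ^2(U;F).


cover nerve:
  A1={{x3},{x5},{x1,x3},{x2,x3},{x3,x7},{x1,x2,x3}} A2={{x7},{x3,x7},{x4,x7}} A3={{x1},{x3},{x1,x2},{x1,x3},{x1,x4},{x1,x6},{x2,x3},{x3,x7},{x1,x2,x3},{x1,x4,x6}} A4={{x4},{x5},{x6},{x1,x4},{x1,x6},{x2,x4},{x2,x6},{x4,x6},{x4,x7},{x1,x4,x6},{x2,x4,x6}} A5={{x1},{x2},{x1,x2},{x1,x3},{x1,x4},{x1,x6},{x2,x3},{x2,x4},{x2,x6},{x1,x2,x3},{x1,x4,x6},{x2,x4,x6}}
  A12={{x3,x7}} A13={{x3},{x1,x3},{x2,x3},{x3,x7},{x1,x2,x3}} A14={{x5}} A15={{x1,x3},{x2,x3},{x1,x2,x3}} A23={{x3,x7}} A24={{x4,x7}} A34={{x1,x4},{x1,x6},{x1,x4,x6}} A35={{x1},{x1,x2},{x1,x3},{x1,x4},{x1,x6},{x2,x3},{x1,x2,x3},{x1,x4,x6}} A45={{x1,x4},{x1,x6},{x2,x4},{x2,x6},{x1,x4,x6},{x2,x4,x6}}
  A123={{x3,x7}} A135={{x1,x3},{x2,x3},{x1,x2,x3}} A345={{x1,x4},{x1,x6},{x1,x4,x6}}
C dims 5,9,3; δ0: rk 4, SNF 1^4; δ1: rk 3, SNF 1^3
Ȟ^0: (5−4)−0=1 ⇒ Z
Ȟ^1: (9−3)−4=2 ⇒ Z^2
Ȟ^2: (3−0)−3=0 ⇒ 0

Ȟ^0(U;F) ≅ Z, Ȟ^1(U;F) ≅ Z^2 and Ȟ^2(U;F) ≅ 0
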